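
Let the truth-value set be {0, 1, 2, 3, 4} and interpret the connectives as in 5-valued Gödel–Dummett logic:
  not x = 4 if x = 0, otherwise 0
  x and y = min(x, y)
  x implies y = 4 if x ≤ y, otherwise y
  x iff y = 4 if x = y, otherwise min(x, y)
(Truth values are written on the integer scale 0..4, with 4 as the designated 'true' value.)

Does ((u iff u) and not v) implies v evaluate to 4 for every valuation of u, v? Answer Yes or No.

No

Counterexample: take u = 0, v = 0.
u iff u = 0 iff 0 = 4
not v = not 0 = 4
(u iff u) and not v = 4 and 4 = 4
((u iff u) and not v) implies v = 4 implies 0 = 0
This gives 0 ≠ 4.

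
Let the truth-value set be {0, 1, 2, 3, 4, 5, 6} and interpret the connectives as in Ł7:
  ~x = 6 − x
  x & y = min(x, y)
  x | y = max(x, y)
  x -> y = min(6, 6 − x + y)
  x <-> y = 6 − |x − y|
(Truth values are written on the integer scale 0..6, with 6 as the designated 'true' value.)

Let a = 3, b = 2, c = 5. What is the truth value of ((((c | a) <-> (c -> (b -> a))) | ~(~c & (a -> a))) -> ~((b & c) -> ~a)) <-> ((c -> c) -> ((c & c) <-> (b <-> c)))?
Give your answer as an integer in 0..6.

c | a = 5 | 3 = 5
b -> a = 2 -> 3 = 6
c -> (b -> a) = 5 -> 6 = 6
(c | a) <-> (c -> (b -> a)) = 5 <-> 6 = 5
~c = ~5 = 1
a -> a = 3 -> 3 = 6
~c & (a -> a) = 1 & 6 = 1
~(~c & (a -> a)) = ~1 = 5
((c | a) <-> (c -> (b -> a))) | ~(~c & (a -> a)) = 5 | 5 = 5
b & c = 2 & 5 = 2
~a = ~3 = 3
(b & c) -> ~a = 2 -> 3 = 6
~((b & c) -> ~a) = ~6 = 0
(((c | a) <-> (c -> (b -> a))) | ~(~c & (a -> a))) -> ~((b & c) -> ~a) = 5 -> 0 = 1
c -> c = 5 -> 5 = 6
c & c = 5 & 5 = 5
b <-> c = 2 <-> 5 = 3
(c & c) <-> (b <-> c) = 5 <-> 3 = 4
(c -> c) -> ((c & c) <-> (b <-> c)) = 6 -> 4 = 4
((((c | a) <-> (c -> (b -> a))) | ~(~c & (a -> a))) -> ~((b & c) -> ~a)) <-> ((c -> c) -> ((c & c) <-> (b <-> c))) = 1 <-> 4 = 3

3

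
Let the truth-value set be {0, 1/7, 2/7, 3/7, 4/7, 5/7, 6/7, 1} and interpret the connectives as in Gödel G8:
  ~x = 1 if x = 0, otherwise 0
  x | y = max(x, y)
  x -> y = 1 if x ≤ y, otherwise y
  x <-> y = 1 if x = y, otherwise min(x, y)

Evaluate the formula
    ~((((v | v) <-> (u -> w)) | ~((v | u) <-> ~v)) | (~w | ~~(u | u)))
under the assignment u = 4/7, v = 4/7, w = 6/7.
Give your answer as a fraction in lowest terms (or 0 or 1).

0

v | v = 4/7 | 4/7 = 4/7
u -> w = 4/7 -> 6/7 = 1
(v | v) <-> (u -> w) = 4/7 <-> 1 = 4/7
v | u = 4/7 | 4/7 = 4/7
~v = ~4/7 = 0
(v | u) <-> ~v = 4/7 <-> 0 = 0
~((v | u) <-> ~v) = ~0 = 1
((v | v) <-> (u -> w)) | ~((v | u) <-> ~v) = 4/7 | 1 = 1
~w = ~6/7 = 0
u | u = 4/7 | 4/7 = 4/7
~(u | u) = ~4/7 = 0
~~(u | u) = ~0 = 1
~w | ~~(u | u) = 0 | 1 = 1
(((v | v) <-> (u -> w)) | ~((v | u) <-> ~v)) | (~w | ~~(u | u)) = 1 | 1 = 1
~((((v | v) <-> (u -> w)) | ~((v | u) <-> ~v)) | (~w | ~~(u | u))) = ~1 = 0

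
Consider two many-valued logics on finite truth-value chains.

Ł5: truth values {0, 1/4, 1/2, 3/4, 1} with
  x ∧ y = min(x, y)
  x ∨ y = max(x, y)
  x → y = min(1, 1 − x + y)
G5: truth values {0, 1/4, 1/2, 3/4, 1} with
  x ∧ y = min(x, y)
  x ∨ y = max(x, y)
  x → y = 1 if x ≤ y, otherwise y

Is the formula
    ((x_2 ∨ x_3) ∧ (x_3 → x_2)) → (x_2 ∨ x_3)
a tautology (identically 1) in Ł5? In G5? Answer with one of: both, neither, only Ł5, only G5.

both

In Ł5: every assignment gives 1 — tautology.
In G5: every assignment gives 1 — tautology.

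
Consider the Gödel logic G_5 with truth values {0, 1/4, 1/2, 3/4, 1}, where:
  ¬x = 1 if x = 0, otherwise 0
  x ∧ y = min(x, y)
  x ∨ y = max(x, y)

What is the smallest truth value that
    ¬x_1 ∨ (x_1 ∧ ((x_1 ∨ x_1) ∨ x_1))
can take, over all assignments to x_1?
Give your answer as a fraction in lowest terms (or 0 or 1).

Take x_1 = 1/4:
¬x_1 = ¬1/4 = 0
x_1 ∨ x_1 = 1/4 ∨ 1/4 = 1/4
(x_1 ∨ x_1) ∨ x_1 = 1/4 ∨ 1/4 = 1/4
x_1 ∧ ((x_1 ∨ x_1) ∨ x_1) = 1/4 ∧ 1/4 = 1/4
¬x_1 ∨ (x_1 ∧ ((x_1 ∨ x_1) ∨ x_1)) = 0 ∨ 1/4 = 1/4
No assignment yields a value below 1/4, so this is the minimum.

1/4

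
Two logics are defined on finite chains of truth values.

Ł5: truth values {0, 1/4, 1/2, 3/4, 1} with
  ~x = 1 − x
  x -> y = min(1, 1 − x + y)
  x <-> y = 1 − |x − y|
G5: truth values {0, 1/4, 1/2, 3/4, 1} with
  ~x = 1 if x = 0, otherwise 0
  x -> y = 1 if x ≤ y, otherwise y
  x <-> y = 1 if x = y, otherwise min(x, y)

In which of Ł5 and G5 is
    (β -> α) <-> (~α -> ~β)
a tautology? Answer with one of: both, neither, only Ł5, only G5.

only Ł5

In Ł5: every assignment gives 1 — tautology.
In G5: at α = 1/4, β = 1/2 the value is 1/4 — not a tautology.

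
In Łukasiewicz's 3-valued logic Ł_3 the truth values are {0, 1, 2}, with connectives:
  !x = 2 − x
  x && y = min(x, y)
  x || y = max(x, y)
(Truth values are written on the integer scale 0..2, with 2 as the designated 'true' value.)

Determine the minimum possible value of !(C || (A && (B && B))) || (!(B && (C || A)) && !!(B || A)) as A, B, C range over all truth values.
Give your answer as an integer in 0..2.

Take A = 0, B = 0, C = 2:
B && B = 0 && 0 = 0
A && (B && B) = 0 && 0 = 0
C || (A && (B && B)) = 2 || 0 = 2
!(C || (A && (B && B))) = !2 = 0
C || A = 2 || 0 = 2
B && (C || A) = 0 && 2 = 0
!(B && (C || A)) = !0 = 2
B || A = 0 || 0 = 0
!(B || A) = !0 = 2
!!(B || A) = !2 = 0
!(B && (C || A)) && !!(B || A) = 2 && 0 = 0
!(C || (A && (B && B))) || (!(B && (C || A)) && !!(B || A)) = 0 || 0 = 0
No assignment yields a value below 0, so this is the minimum.

0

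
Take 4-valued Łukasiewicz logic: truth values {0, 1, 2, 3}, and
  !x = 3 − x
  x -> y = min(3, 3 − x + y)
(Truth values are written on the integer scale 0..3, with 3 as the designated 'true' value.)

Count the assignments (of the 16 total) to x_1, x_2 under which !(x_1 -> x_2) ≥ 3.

1

x_1 = 0, x_2 = 0 ↦ 0  <
x_1 = 0, x_2 = 1 ↦ 0  <
x_1 = 0, x_2 = 2 ↦ 0  <
x_1 = 0, x_2 = 3 ↦ 0  <
x_1 = 1, x_2 = 0 ↦ 1  <
x_1 = 1, x_2 = 1 ↦ 0  <
x_1 = 1, x_2 = 2 ↦ 0  <
x_1 = 1, x_2 = 3 ↦ 0  <
x_1 = 2, x_2 = 0 ↦ 2  <
x_1 = 2, x_2 = 1 ↦ 1  <
x_1 = 2, x_2 = 2 ↦ 0  <
x_1 = 2, x_2 = 3 ↦ 0  <
x_1 = 3, x_2 = 0 ↦ 3  ≥
x_1 = 3, x_2 = 1 ↦ 2  <
x_1 = 3, x_2 = 2 ↦ 1  <
x_1 = 3, x_2 = 3 ↦ 0  <
So 1 of the 16 assignments meets the threshold.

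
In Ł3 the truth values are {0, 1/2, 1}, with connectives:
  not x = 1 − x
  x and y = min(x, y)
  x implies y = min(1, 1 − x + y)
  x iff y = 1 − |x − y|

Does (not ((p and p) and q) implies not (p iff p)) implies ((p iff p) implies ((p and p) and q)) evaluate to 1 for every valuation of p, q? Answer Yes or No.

p = 0, q = 0 ↦ 1
p = 0, q = 1/2 ↦ 1
p = 0, q = 1 ↦ 1
p = 1/2, q = 0 ↦ 1
p = 1/2, q = 1/2 ↦ 1
p = 1/2, q = 1 ↦ 1
p = 1, q = 0 ↦ 1
p = 1, q = 1/2 ↦ 1
p = 1, q = 1 ↦ 1
Every assignment gives a value ≥ 1.

Yes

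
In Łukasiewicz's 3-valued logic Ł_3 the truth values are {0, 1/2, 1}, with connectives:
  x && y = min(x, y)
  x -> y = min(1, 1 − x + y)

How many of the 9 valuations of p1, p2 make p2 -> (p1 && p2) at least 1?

6

p1 = 0, p2 = 0 ↦ 1  ≥
p1 = 0, p2 = 1/2 ↦ 1/2  <
p1 = 0, p2 = 1 ↦ 0  <
p1 = 1/2, p2 = 0 ↦ 1  ≥
p1 = 1/2, p2 = 1/2 ↦ 1  ≥
p1 = 1/2, p2 = 1 ↦ 1/2  <
p1 = 1, p2 = 0 ↦ 1  ≥
p1 = 1, p2 = 1/2 ↦ 1  ≥
p1 = 1, p2 = 1 ↦ 1  ≥
So 6 of the 9 assignments meet the threshold.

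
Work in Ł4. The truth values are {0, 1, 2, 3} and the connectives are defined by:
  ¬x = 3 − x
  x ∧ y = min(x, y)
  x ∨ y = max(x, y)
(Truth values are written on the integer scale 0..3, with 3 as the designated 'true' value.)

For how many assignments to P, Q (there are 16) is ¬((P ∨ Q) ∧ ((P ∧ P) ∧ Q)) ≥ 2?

P = 0, Q = 0 ↦ 3  ≥
P = 0, Q = 1 ↦ 3  ≥
P = 0, Q = 2 ↦ 3  ≥
P = 0, Q = 3 ↦ 3  ≥
P = 1, Q = 0 ↦ 3  ≥
P = 1, Q = 1 ↦ 2  ≥
P = 1, Q = 2 ↦ 2  ≥
P = 1, Q = 3 ↦ 2  ≥
P = 2, Q = 0 ↦ 3  ≥
P = 2, Q = 1 ↦ 2  ≥
P = 2, Q = 2 ↦ 1  <
P = 2, Q = 3 ↦ 1  <
P = 3, Q = 0 ↦ 3  ≥
P = 3, Q = 1 ↦ 2  ≥
P = 3, Q = 2 ↦ 1  <
P = 3, Q = 3 ↦ 0  <
So 12 of the 16 assignments meet the threshold.

12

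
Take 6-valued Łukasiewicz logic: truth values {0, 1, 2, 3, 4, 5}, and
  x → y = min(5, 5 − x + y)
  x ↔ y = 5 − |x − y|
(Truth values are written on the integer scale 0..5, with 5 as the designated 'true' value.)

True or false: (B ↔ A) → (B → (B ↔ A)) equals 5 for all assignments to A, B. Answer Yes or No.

Yes

At A = 0, B = 1, for instance:
B ↔ A = 1 ↔ 0 = 4
B → (B ↔ A) = 1 → 4 = 5
(B ↔ A) → (B → (B ↔ A)) = 4 → 5 = 5
and checking the remaining 35 assignments likewise gives ≥ 5 in every case.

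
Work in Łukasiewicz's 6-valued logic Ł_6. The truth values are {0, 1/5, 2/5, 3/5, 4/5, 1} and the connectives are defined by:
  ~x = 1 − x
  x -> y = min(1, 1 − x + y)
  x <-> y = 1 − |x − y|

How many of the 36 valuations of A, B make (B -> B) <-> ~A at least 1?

value 1: 6 assignments (counts)
value 4/5: 6 assignments
value 3/5: 6 assignments
value 2/5: 6 assignments
value 1/5: 6 assignments
value 0: 6 assignments
So 6 of the 36 assignments meet the threshold.

6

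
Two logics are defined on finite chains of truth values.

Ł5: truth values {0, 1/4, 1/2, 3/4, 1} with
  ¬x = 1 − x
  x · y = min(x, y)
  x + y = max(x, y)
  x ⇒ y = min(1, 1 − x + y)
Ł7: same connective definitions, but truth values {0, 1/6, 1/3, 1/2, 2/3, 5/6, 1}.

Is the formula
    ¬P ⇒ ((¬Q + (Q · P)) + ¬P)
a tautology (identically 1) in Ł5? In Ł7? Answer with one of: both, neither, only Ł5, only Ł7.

In Ł5: every assignment gives 1 — tautology.
In Ł7: every assignment gives 1 — tautology.

both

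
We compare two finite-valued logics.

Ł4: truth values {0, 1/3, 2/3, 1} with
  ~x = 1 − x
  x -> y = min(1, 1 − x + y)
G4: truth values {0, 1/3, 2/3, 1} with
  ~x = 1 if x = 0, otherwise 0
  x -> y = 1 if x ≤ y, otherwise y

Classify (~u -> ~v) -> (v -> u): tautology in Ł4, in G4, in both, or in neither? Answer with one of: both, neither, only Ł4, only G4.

only Ł4

In Ł4: every assignment gives 1 — tautology.
In G4: at u = 1/3, v = 2/3 the value is 1/3 — not a tautology.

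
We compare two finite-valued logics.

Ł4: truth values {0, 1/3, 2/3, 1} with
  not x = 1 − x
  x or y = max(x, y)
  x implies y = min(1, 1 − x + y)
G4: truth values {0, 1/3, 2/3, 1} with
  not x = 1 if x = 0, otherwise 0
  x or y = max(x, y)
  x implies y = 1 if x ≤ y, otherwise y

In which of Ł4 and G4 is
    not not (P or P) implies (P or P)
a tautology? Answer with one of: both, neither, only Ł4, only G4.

In Ł4: every assignment gives 1 — tautology.
In G4: at P = 1/3 the value is 1/3 — not a tautology.

only Ł4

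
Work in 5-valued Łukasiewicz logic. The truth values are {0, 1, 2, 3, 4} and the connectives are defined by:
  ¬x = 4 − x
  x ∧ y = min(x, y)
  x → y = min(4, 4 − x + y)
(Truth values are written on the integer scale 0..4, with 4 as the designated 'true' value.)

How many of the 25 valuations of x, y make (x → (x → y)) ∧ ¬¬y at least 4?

5

value 4: 5 assignments (counts)
value 3: 5 assignments
value 2: 5 assignments
value 1: 5 assignments
value 0: 5 assignments
So 5 of the 25 assignments meet the threshold.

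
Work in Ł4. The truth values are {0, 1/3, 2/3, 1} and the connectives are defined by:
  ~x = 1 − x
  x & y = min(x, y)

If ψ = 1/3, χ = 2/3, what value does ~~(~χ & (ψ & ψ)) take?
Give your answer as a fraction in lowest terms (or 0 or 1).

~χ = ~2/3 = 1/3
ψ & ψ = 1/3 & 1/3 = 1/3
~χ & (ψ & ψ) = 1/3 & 1/3 = 1/3
~(~χ & (ψ & ψ)) = ~1/3 = 2/3
~~(~χ & (ψ & ψ)) = ~2/3 = 1/3

1/3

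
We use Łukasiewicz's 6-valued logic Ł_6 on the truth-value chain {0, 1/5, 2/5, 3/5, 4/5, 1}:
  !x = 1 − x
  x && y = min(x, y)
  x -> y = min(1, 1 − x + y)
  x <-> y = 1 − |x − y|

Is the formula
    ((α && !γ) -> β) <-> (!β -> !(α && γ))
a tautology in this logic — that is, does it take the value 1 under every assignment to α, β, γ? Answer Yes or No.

No

Counterexample: take α = 1/5, β = 0, γ = 0.
!γ = !0 = 1
α && !γ = 1/5 && 1 = 1/5
(α && !γ) -> β = 1/5 -> 0 = 4/5
!β = !0 = 1
α && γ = 1/5 && 0 = 0
!(α && γ) = !0 = 1
!β -> !(α && γ) = 1 -> 1 = 1
((α && !γ) -> β) <-> (!β -> !(α && γ)) = 4/5 <-> 1 = 4/5
This gives 4/5 ≠ 1.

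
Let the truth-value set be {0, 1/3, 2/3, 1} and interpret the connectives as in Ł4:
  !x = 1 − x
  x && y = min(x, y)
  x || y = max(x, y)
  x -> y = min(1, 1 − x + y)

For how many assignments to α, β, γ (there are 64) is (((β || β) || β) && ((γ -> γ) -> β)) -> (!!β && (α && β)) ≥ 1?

value 1: 40 assignments (counts)
value 2/3: 12 assignments
value 1/3: 8 assignments
value 0: 4 assignments
So 40 of the 64 assignments meet the threshold.

40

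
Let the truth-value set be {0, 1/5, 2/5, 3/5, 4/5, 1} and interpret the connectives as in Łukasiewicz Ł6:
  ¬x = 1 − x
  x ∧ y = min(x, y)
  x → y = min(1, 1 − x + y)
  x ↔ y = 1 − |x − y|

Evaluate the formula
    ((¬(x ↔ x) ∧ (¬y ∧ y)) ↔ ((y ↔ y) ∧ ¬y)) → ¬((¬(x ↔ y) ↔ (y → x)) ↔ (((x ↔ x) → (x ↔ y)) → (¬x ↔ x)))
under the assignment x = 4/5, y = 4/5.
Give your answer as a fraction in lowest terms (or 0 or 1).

3/5

x ↔ x = 4/5 ↔ 4/5 = 1
¬(x ↔ x) = ¬1 = 0
¬y = ¬4/5 = 1/5
¬y ∧ y = 1/5 ∧ 4/5 = 1/5
¬(x ↔ x) ∧ (¬y ∧ y) = 0 ∧ 1/5 = 0
y ↔ y = 4/5 ↔ 4/5 = 1
¬y = ¬4/5 = 1/5
(y ↔ y) ∧ ¬y = 1 ∧ 1/5 = 1/5
(¬(x ↔ x) ∧ (¬y ∧ y)) ↔ ((y ↔ y) ∧ ¬y) = 0 ↔ 1/5 = 4/5
x ↔ y = 4/5 ↔ 4/5 = 1
¬(x ↔ y) = ¬1 = 0
y → x = 4/5 → 4/5 = 1
¬(x ↔ y) ↔ (y → x) = 0 ↔ 1 = 0
x ↔ x = 4/5 ↔ 4/5 = 1
x ↔ y = 4/5 ↔ 4/5 = 1
(x ↔ x) → (x ↔ y) = 1 → 1 = 1
¬x = ¬4/5 = 1/5
¬x ↔ x = 1/5 ↔ 4/5 = 2/5
((x ↔ x) → (x ↔ y)) → (¬x ↔ x) = 1 → 2/5 = 2/5
(¬(x ↔ y) ↔ (y → x)) ↔ (((x ↔ x) → (x ↔ y)) → (¬x ↔ x)) = 0 ↔ 2/5 = 3/5
¬((¬(x ↔ y) ↔ (y → x)) ↔ (((x ↔ x) → (x ↔ y)) → (¬x ↔ x))) = ¬3/5 = 2/5
((¬(x ↔ x) ∧ (¬y ∧ y)) ↔ ((y ↔ y) ∧ ¬y)) → ¬((¬(x ↔ y) ↔ (y → x)) ↔ (((x ↔ x) → (x ↔ y)) → (¬x ↔ x))) = 4/5 → 2/5 = 3/5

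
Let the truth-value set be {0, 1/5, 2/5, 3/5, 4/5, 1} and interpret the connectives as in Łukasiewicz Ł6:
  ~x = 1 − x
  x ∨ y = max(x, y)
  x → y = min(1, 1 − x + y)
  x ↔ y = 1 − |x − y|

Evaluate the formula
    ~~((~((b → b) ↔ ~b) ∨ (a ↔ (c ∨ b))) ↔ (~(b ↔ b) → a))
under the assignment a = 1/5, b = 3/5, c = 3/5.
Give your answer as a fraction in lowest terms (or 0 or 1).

3/5

b → b = 3/5 → 3/5 = 1
~b = ~3/5 = 2/5
(b → b) ↔ ~b = 1 ↔ 2/5 = 2/5
~((b → b) ↔ ~b) = ~2/5 = 3/5
c ∨ b = 3/5 ∨ 3/5 = 3/5
a ↔ (c ∨ b) = 1/5 ↔ 3/5 = 3/5
~((b → b) ↔ ~b) ∨ (a ↔ (c ∨ b)) = 3/5 ∨ 3/5 = 3/5
b ↔ b = 3/5 ↔ 3/5 = 1
~(b ↔ b) = ~1 = 0
~(b ↔ b) → a = 0 → 1/5 = 1
(~((b → b) ↔ ~b) ∨ (a ↔ (c ∨ b))) ↔ (~(b ↔ b) → a) = 3/5 ↔ 1 = 3/5
~((~((b → b) ↔ ~b) ∨ (a ↔ (c ∨ b))) ↔ (~(b ↔ b) → a)) = ~3/5 = 2/5
~~((~((b → b) ↔ ~b) ∨ (a ↔ (c ∨ b))) ↔ (~(b ↔ b) → a)) = ~2/5 = 3/5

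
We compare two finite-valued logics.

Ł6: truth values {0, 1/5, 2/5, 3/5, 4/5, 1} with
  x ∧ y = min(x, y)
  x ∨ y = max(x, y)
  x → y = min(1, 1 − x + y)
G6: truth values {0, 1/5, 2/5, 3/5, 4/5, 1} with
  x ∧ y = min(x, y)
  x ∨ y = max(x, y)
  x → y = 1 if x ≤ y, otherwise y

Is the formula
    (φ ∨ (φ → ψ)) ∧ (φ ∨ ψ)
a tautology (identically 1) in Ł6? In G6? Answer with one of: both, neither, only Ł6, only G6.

In Ł6: at φ = 0, ψ = 0 the value is 0 — not a tautology.
In G6: at φ = 0, ψ = 0 the value is 0 — not a tautology.

neither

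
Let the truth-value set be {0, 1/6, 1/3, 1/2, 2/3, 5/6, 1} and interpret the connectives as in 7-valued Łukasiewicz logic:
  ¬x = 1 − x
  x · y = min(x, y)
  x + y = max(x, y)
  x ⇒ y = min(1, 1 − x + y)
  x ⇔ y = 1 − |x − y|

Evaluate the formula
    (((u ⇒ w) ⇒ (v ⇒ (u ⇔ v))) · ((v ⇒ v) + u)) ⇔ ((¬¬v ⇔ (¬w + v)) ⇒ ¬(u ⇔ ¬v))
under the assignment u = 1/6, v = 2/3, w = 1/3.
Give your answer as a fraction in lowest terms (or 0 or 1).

u ⇒ w = 1/6 ⇒ 1/3 = 1
u ⇔ v = 1/6 ⇔ 2/3 = 1/2
v ⇒ (u ⇔ v) = 2/3 ⇒ 1/2 = 5/6
(u ⇒ w) ⇒ (v ⇒ (u ⇔ v)) = 1 ⇒ 5/6 = 5/6
v ⇒ v = 2/3 ⇒ 2/3 = 1
(v ⇒ v) + u = 1 + 1/6 = 1
((u ⇒ w) ⇒ (v ⇒ (u ⇔ v))) · ((v ⇒ v) + u) = 5/6 · 1 = 5/6
¬v = ¬2/3 = 1/3
¬¬v = ¬1/3 = 2/3
¬w = ¬1/3 = 2/3
¬w + v = 2/3 + 2/3 = 2/3
¬¬v ⇔ (¬w + v) = 2/3 ⇔ 2/3 = 1
¬v = ¬2/3 = 1/3
u ⇔ ¬v = 1/6 ⇔ 1/3 = 5/6
¬(u ⇔ ¬v) = ¬5/6 = 1/6
(¬¬v ⇔ (¬w + v)) ⇒ ¬(u ⇔ ¬v) = 1 ⇒ 1/6 = 1/6
(((u ⇒ w) ⇒ (v ⇒ (u ⇔ v))) · ((v ⇒ v) + u)) ⇔ ((¬¬v ⇔ (¬w + v)) ⇒ ¬(u ⇔ ¬v)) = 5/6 ⇔ 1/6 = 1/3

1/3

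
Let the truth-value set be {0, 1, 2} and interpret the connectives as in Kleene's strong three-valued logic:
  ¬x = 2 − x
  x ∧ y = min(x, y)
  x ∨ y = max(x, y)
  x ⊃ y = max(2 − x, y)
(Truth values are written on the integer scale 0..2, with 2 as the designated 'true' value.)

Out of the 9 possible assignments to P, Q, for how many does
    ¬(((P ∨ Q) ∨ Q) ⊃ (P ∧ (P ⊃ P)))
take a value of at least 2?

1

P = 0, Q = 0 ↦ 0  <
P = 0, Q = 1 ↦ 1  <
P = 0, Q = 2 ↦ 2  ≥
P = 1, Q = 0 ↦ 1  <
P = 1, Q = 1 ↦ 1  <
P = 1, Q = 2 ↦ 1  <
P = 2, Q = 0 ↦ 0  <
P = 2, Q = 1 ↦ 0  <
P = 2, Q = 2 ↦ 0  <
So 1 of the 9 assignments meets the threshold.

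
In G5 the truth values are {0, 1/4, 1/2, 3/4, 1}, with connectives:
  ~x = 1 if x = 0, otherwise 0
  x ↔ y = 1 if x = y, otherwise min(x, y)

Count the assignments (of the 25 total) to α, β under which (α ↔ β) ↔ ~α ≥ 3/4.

5

value 1: 5 assignments (counts)
value 0: 20 assignments
So 5 of the 25 assignments meet the threshold.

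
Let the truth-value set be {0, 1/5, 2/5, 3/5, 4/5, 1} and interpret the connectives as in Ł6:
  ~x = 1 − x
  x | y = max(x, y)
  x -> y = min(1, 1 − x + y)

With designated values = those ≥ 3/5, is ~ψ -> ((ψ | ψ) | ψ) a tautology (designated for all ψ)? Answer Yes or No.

Counterexample: take ψ = 0.
~ψ = ~0 = 1
ψ | ψ = 0 | 0 = 0
(ψ | ψ) | ψ = 0 | 0 = 0
~ψ -> ((ψ | ψ) | ψ) = 1 -> 0 = 0
This gives 0, which is below 3/5.

No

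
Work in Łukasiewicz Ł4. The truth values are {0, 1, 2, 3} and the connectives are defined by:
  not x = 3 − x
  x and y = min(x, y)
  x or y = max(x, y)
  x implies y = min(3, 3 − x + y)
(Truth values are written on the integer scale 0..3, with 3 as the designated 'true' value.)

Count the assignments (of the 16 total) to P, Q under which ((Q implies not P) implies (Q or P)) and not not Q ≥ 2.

8

P = 0, Q = 0 ↦ 0  <
P = 0, Q = 1 ↦ 1  <
P = 0, Q = 2 ↦ 2  ≥
P = 0, Q = 3 ↦ 3  ≥
P = 1, Q = 0 ↦ 0  <
P = 1, Q = 1 ↦ 1  <
P = 1, Q = 2 ↦ 2  ≥
P = 1, Q = 3 ↦ 3  ≥
P = 2, Q = 0 ↦ 0  <
P = 2, Q = 1 ↦ 1  <
P = 2, Q = 2 ↦ 2  ≥
P = 2, Q = 3 ↦ 3  ≥
P = 3, Q = 0 ↦ 0  <
P = 3, Q = 1 ↦ 1  <
P = 3, Q = 2 ↦ 2  ≥
P = 3, Q = 3 ↦ 3  ≥
So 8 of the 16 assignments meet the threshold.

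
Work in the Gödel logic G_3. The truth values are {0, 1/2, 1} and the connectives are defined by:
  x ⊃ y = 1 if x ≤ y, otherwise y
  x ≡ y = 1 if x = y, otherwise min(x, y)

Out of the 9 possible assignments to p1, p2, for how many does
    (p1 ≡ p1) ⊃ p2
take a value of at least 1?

p1 = 0, p2 = 0 ↦ 0  <
p1 = 0, p2 = 1/2 ↦ 1/2  <
p1 = 0, p2 = 1 ↦ 1  ≥
p1 = 1/2, p2 = 0 ↦ 0  <
p1 = 1/2, p2 = 1/2 ↦ 1/2  <
p1 = 1/2, p2 = 1 ↦ 1  ≥
p1 = 1, p2 = 0 ↦ 0  <
p1 = 1, p2 = 1/2 ↦ 1/2  <
p1 = 1, p2 = 1 ↦ 1  ≥
So 3 of the 9 assignments meet the threshold.

3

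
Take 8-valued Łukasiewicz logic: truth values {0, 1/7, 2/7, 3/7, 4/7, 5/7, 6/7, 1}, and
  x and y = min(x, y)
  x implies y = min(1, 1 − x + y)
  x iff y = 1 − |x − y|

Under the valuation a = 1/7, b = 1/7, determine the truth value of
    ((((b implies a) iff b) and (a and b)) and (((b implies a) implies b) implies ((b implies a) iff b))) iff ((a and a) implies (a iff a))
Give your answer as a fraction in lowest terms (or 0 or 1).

b implies a = 1/7 implies 1/7 = 1
(b implies a) iff b = 1 iff 1/7 = 1/7
a and b = 1/7 and 1/7 = 1/7
((b implies a) iff b) and (a and b) = 1/7 and 1/7 = 1/7
b implies a = 1/7 implies 1/7 = 1
(b implies a) implies b = 1 implies 1/7 = 1/7
b implies a = 1/7 implies 1/7 = 1
(b implies a) iff b = 1 iff 1/7 = 1/7
((b implies a) implies b) implies ((b implies a) iff b) = 1/7 implies 1/7 = 1
(((b implies a) iff b) and (a and b)) and (((b implies a) implies b) implies ((b implies a) iff b)) = 1/7 and 1 = 1/7
a and a = 1/7 and 1/7 = 1/7
a iff a = 1/7 iff 1/7 = 1
(a and a) implies (a iff a) = 1/7 implies 1 = 1
((((b implies a) iff b) and (a and b)) and (((b implies a) implies b) implies ((b implies a) iff b))) iff ((a and a) implies (a iff a)) = 1/7 iff 1 = 1/7

1/7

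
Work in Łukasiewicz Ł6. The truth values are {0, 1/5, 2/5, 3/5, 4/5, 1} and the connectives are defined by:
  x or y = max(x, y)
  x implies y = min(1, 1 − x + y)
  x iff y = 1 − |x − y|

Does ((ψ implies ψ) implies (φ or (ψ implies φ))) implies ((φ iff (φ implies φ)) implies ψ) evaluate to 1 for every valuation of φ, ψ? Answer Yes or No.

Counterexample: take φ = 1/5, ψ = 0.
ψ implies ψ = 0 implies 0 = 1
ψ implies φ = 0 implies 1/5 = 1
φ or (ψ implies φ) = 1/5 or 1 = 1
(ψ implies ψ) implies (φ or (ψ implies φ)) = 1 implies 1 = 1
φ implies φ = 1/5 implies 1/5 = 1
φ iff (φ implies φ) = 1/5 iff 1 = 1/5
(φ iff (φ implies φ)) implies ψ = 1/5 implies 0 = 4/5
((ψ implies ψ) implies (φ or (ψ implies φ))) implies ((φ iff (φ implies φ)) implies ψ) = 1 implies 4/5 = 4/5
This gives 4/5 ≠ 1.

No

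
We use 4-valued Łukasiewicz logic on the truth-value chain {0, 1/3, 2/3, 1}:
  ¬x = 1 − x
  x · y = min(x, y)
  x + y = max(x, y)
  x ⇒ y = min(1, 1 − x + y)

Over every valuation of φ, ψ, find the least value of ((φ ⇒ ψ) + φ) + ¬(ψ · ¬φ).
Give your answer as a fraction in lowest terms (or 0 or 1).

2/3

Take φ = 2/3, ψ = 1/3:
φ ⇒ ψ = 2/3 ⇒ 1/3 = 2/3
(φ ⇒ ψ) + φ = 2/3 + 2/3 = 2/3
¬φ = ¬2/3 = 1/3
ψ · ¬φ = 1/3 · 1/3 = 1/3
¬(ψ · ¬φ) = ¬1/3 = 2/3
((φ ⇒ ψ) + φ) + ¬(ψ · ¬φ) = 2/3 + 2/3 = 2/3
No assignment yields a value below 2/3, so this is the minimum.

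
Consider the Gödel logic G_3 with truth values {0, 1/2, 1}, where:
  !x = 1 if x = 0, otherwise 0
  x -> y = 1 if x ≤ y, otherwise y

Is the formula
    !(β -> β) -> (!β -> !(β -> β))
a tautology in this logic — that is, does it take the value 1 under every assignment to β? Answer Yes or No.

β = 0 ↦ 1
β = 1/2 ↦ 1
β = 1 ↦ 1
Every assignment gives a value ≥ 1.

Yes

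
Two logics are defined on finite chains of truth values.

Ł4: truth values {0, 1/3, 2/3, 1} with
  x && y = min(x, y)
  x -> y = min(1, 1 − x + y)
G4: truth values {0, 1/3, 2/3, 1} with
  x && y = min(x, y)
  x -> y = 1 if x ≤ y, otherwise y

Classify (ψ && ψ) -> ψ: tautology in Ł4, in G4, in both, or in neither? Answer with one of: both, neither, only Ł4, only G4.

In Ł4: every assignment gives 1 — tautology.
In G4: every assignment gives 1 — tautology.

both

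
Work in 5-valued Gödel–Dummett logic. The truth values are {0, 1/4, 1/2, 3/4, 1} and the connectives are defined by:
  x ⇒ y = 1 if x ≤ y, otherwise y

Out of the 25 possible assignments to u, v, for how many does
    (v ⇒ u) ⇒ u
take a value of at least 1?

15

value 1: 15 assignments (counts)
value 3/4: 4 assignments
value 1/2: 3 assignments
value 1/4: 2 assignments
value 0: 1 assignment
So 15 of the 25 assignments meet the threshold.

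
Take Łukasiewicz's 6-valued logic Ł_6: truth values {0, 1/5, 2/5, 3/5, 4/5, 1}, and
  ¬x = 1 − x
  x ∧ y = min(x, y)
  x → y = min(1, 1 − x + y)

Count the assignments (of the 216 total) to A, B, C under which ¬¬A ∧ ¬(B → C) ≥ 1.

value 1: 1 assignment (counts)
value 4/5: 5 assignments
value 3/5: 12 assignments
value 2/5: 22 assignments
value 1/5: 35 assignments
value 0: 141 assignments
So 1 of the 216 assignments meets the threshold.

1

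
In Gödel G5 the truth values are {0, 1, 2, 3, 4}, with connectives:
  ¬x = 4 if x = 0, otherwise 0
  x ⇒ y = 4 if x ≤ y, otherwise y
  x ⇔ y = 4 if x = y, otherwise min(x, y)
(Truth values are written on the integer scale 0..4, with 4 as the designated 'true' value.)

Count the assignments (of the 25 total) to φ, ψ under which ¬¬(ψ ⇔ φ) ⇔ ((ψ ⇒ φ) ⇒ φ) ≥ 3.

value 4: 10 assignments (counts)
value 3: 3 assignments (counts)
value 2: 2 assignments
value 1: 1 assignment
value 0: 9 assignments
So 13 of the 25 assignments meet the threshold.

13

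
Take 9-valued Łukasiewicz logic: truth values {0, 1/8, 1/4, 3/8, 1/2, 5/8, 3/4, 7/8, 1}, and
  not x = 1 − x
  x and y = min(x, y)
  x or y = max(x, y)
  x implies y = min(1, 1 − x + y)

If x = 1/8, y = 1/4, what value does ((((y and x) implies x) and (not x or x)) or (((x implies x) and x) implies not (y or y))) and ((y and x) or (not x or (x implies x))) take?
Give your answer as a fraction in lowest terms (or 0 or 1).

y and x = 1/4 and 1/8 = 1/8
(y and x) implies x = 1/8 implies 1/8 = 1
not x = not 1/8 = 7/8
not x or x = 7/8 or 1/8 = 7/8
((y and x) implies x) and (not x or x) = 1 and 7/8 = 7/8
x implies x = 1/8 implies 1/8 = 1
(x implies x) and x = 1 and 1/8 = 1/8
y or y = 1/4 or 1/4 = 1/4
not (y or y) = not 1/4 = 3/4
((x implies x) and x) implies not (y or y) = 1/8 implies 3/4 = 1
(((y and x) implies x) and (not x or x)) or (((x implies x) and x) implies not (y or y)) = 7/8 or 1 = 1
y and x = 1/4 and 1/8 = 1/8
not x = not 1/8 = 7/8
x implies x = 1/8 implies 1/8 = 1
not x or (x implies x) = 7/8 or 1 = 1
(y and x) or (not x or (x implies x)) = 1/8 or 1 = 1
((((y and x) implies x) and (not x or x)) or (((x implies x) and x) implies not (y or y))) and ((y and x) or (not x or (x implies x))) = 1 and 1 = 1

1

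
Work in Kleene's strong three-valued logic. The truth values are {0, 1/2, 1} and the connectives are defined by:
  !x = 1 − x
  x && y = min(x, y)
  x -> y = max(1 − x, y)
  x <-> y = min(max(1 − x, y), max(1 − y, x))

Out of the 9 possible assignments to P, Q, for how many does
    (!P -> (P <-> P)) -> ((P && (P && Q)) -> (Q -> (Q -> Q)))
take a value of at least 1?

P = 0, Q = 0 ↦ 1  ≥
P = 0, Q = 1/2 ↦ 1  ≥
P = 0, Q = 1 ↦ 1  ≥
P = 1/2, Q = 0 ↦ 1  ≥
P = 1/2, Q = 1/2 ↦ 1/2  <
P = 1/2, Q = 1 ↦ 1  ≥
P = 1, Q = 0 ↦ 1  ≥
P = 1, Q = 1/2 ↦ 1/2  <
P = 1, Q = 1 ↦ 1  ≥
So 7 of the 9 assignments meet the threshold.

7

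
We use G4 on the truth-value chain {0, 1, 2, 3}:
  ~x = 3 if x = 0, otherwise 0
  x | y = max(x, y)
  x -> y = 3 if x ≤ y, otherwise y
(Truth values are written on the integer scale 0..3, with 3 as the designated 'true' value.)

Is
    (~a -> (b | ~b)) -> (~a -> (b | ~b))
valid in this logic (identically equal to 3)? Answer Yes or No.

a = 0, b = 0 ↦ 3
a = 0, b = 1 ↦ 3
a = 0, b = 2 ↦ 3
a = 0, b = 3 ↦ 3
a = 1, b = 0 ↦ 3
a = 1, b = 1 ↦ 3
a = 1, b = 2 ↦ 3
a = 1, b = 3 ↦ 3
a = 2, b = 0 ↦ 3
a = 2, b = 1 ↦ 3
a = 2, b = 2 ↦ 3
a = 2, b = 3 ↦ 3
a = 3, b = 0 ↦ 3
a = 3, b = 1 ↦ 3
a = 3, b = 2 ↦ 3
a = 3, b = 3 ↦ 3
Every assignment gives a value ≥ 3.

Yes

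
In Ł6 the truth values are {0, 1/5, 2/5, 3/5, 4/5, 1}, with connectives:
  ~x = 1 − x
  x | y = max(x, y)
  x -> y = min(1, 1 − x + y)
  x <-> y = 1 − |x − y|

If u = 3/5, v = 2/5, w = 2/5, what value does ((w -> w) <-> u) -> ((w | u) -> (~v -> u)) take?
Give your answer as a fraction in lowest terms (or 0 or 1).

1

w -> w = 2/5 -> 2/5 = 1
(w -> w) <-> u = 1 <-> 3/5 = 3/5
w | u = 2/5 | 3/5 = 3/5
~v = ~2/5 = 3/5
~v -> u = 3/5 -> 3/5 = 1
(w | u) -> (~v -> u) = 3/5 -> 1 = 1
((w -> w) <-> u) -> ((w | u) -> (~v -> u)) = 3/5 -> 1 = 1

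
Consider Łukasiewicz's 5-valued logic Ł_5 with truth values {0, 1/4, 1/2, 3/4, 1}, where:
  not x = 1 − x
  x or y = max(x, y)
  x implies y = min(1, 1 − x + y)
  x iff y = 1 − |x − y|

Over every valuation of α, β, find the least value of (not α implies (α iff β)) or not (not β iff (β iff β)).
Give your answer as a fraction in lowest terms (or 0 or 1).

1/2

Take α = 0, β = 1/2:
not α = not 0 = 1
α iff β = 0 iff 1/2 = 1/2
not α implies (α iff β) = 1 implies 1/2 = 1/2
not β = not 1/2 = 1/2
β iff β = 1/2 iff 1/2 = 1
not β iff (β iff β) = 1/2 iff 1 = 1/2
not (not β iff (β iff β)) = not 1/2 = 1/2
(not α implies (α iff β)) or not (not β iff (β iff β)) = 1/2 or 1/2 = 1/2
No assignment yields a value below 1/2, so this is the minimum.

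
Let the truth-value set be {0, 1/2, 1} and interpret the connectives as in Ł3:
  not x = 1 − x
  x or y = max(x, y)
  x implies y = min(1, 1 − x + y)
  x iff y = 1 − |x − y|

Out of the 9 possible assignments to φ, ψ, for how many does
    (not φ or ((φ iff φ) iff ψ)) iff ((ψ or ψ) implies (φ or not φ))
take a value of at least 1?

4

φ = 0, ψ = 0 ↦ 1  ≥
φ = 0, ψ = 1/2 ↦ 1  ≥
φ = 0, ψ = 1 ↦ 1  ≥
φ = 1/2, ψ = 0 ↦ 1/2  <
φ = 1/2, ψ = 1/2 ↦ 1/2  <
φ = 1/2, ψ = 1 ↦ 1/2  <
φ = 1, ψ = 0 ↦ 0  <
φ = 1, ψ = 1/2 ↦ 1/2  <
φ = 1, ψ = 1 ↦ 1  ≥
So 4 of the 9 assignments meet the threshold.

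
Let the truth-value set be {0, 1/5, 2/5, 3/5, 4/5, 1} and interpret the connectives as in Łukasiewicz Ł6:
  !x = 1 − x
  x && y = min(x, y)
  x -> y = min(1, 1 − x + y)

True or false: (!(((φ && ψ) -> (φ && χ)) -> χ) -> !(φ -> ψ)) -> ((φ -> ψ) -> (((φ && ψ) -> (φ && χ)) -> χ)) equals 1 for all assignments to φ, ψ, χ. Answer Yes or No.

At φ = 2/5, ψ = 3/5, χ = 1, for instance:
φ && ψ = 2/5 && 3/5 = 2/5
φ && χ = 2/5 && 1 = 2/5
(φ && ψ) -> (φ && χ) = 2/5 -> 2/5 = 1
((φ && ψ) -> (φ && χ)) -> χ = 1 -> 1 = 1
!(((φ && ψ) -> (φ && χ)) -> χ) = !1 = 0
φ -> ψ = 2/5 -> 3/5 = 1
!(φ -> ψ) = !1 = 0
!(((φ && ψ) -> (φ && χ)) -> χ) -> !(φ -> ψ) = 0 -> 0 = 1
(φ -> ψ) -> (((φ && ψ) -> (φ && χ)) -> χ) = 1 -> 1 = 1
(!(((φ && ψ) -> (φ && χ)) -> χ) -> !(φ -> ψ)) -> ((φ -> ψ) -> (((φ && ψ) -> (φ && χ)) -> χ)) = 1 -> 1 = 1
and checking the remaining 215 assignments likewise gives ≥ 1 in every case.

Yes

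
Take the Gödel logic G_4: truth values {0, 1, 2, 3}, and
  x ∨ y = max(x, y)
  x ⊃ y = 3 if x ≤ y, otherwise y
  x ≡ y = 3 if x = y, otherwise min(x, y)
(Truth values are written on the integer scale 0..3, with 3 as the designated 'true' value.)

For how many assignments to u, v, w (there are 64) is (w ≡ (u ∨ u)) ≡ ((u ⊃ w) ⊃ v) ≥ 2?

value 3: 10 assignments (counts)
value 2: 7 assignments (counts)
value 1: 16 assignments
value 0: 31 assignments
So 17 of the 64 assignments meet the threshold.

17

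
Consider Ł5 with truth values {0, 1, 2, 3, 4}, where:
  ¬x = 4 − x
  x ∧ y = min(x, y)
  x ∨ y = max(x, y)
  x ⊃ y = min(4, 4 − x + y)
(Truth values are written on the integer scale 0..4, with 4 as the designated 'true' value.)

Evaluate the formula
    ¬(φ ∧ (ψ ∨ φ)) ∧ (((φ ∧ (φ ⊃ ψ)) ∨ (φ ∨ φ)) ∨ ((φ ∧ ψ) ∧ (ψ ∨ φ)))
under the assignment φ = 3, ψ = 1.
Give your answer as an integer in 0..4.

1

ψ ∨ φ = 1 ∨ 3 = 3
φ ∧ (ψ ∨ φ) = 3 ∧ 3 = 3
¬(φ ∧ (ψ ∨ φ)) = ¬3 = 1
φ ⊃ ψ = 3 ⊃ 1 = 2
φ ∧ (φ ⊃ ψ) = 3 ∧ 2 = 2
φ ∨ φ = 3 ∨ 3 = 3
(φ ∧ (φ ⊃ ψ)) ∨ (φ ∨ φ) = 2 ∨ 3 = 3
φ ∧ ψ = 3 ∧ 1 = 1
ψ ∨ φ = 1 ∨ 3 = 3
(φ ∧ ψ) ∧ (ψ ∨ φ) = 1 ∧ 3 = 1
((φ ∧ (φ ⊃ ψ)) ∨ (φ ∨ φ)) ∨ ((φ ∧ ψ) ∧ (ψ ∨ φ)) = 3 ∨ 1 = 3
¬(φ ∧ (ψ ∨ φ)) ∧ (((φ ∧ (φ ⊃ ψ)) ∨ (φ ∨ φ)) ∨ ((φ ∧ ψ) ∧ (ψ ∨ φ))) = 1 ∧ 3 = 1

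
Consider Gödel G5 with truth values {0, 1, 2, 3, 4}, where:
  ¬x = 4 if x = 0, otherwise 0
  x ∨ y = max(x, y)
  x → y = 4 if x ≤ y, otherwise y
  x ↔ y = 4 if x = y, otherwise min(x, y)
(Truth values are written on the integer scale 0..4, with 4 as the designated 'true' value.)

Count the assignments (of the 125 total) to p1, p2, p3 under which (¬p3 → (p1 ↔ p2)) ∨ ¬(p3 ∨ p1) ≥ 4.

value 4: 109 assignments (counts)
value 3: 2 assignments
value 2: 4 assignments
value 1: 6 assignments
value 0: 4 assignments
So 109 of the 125 assignments meet the threshold.

109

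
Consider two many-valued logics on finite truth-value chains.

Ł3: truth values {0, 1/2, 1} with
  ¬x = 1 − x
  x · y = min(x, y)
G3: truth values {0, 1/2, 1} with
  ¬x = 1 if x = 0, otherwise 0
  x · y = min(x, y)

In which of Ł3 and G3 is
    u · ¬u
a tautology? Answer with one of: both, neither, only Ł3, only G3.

neither

In Ł3: at u = 0 the value is 0 — not a tautology.
In G3: at u = 0 the value is 0 — not a tautology.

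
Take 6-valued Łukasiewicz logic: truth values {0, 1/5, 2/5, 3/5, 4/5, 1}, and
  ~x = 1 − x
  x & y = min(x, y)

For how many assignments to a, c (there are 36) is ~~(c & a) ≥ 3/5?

value 1: 1 assignment (counts)
value 4/5: 3 assignments (counts)
value 3/5: 5 assignments (counts)
value 2/5: 7 assignments
value 1/5: 9 assignments
value 0: 11 assignments
So 9 of the 36 assignments meet the threshold.

9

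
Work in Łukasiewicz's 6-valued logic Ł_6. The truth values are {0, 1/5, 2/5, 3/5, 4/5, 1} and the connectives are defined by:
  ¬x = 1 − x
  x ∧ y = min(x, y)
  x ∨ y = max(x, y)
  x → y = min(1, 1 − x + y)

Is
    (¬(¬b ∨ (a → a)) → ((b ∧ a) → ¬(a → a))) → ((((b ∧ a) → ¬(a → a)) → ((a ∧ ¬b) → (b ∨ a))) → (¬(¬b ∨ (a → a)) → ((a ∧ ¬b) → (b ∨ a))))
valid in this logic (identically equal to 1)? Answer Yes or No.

Yes

At a = 4/5, b = 2/5, for instance:
¬b = ¬2/5 = 3/5
a → a = 4/5 → 4/5 = 1
¬b ∨ (a → a) = 3/5 ∨ 1 = 1
¬(¬b ∨ (a → a)) = ¬1 = 0
b ∧ a = 2/5 ∧ 4/5 = 2/5
a → a = 4/5 → 4/5 = 1
¬(a → a) = ¬1 = 0
(b ∧ a) → ¬(a → a) = 2/5 → 0 = 3/5
¬(¬b ∨ (a → a)) → ((b ∧ a) → ¬(a → a)) = 0 → 3/5 = 1
¬b = ¬2/5 = 3/5
a ∧ ¬b = 4/5 ∧ 3/5 = 3/5
b ∨ a = 2/5 ∨ 4/5 = 4/5
(a ∧ ¬b) → (b ∨ a) = 3/5 → 4/5 = 1
((b ∧ a) → ¬(a → a)) → ((a ∧ ¬b) → (b ∨ a)) = 3/5 → 1 = 1
¬(¬b ∨ (a → a)) → ((a ∧ ¬b) → (b ∨ a)) = 0 → 1 = 1
(((b ∧ a) → ¬(a → a)) → ((a ∧ ¬b) → (b ∨ a))) → (¬(¬b ∨ (a → a)) → ((a ∧ ¬b) → (b ∨ a))) = 1 → 1 = 1
(¬(¬b ∨ (a → a)) → ((b ∧ a) → ¬(a → a))) → ((((b ∧ a) → ¬(a → a)) → ((a ∧ ¬b) → (b ∨ a))) → (¬(¬b ∨ (a → a)) → ((a ∧ ¬b) → (b ∨ a)))) = 1 → 1 = 1
and checking the remaining 35 assignments likewise gives ≥ 1 in every case.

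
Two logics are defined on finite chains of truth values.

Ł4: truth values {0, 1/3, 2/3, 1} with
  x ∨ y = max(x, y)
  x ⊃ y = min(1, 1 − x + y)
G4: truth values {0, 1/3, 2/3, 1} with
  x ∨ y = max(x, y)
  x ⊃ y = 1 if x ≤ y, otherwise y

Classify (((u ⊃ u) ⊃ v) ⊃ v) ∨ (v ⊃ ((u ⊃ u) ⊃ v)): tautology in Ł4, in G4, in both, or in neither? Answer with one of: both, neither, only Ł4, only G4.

In Ł4: every assignment gives 1 — tautology.
In G4: every assignment gives 1 — tautology.

both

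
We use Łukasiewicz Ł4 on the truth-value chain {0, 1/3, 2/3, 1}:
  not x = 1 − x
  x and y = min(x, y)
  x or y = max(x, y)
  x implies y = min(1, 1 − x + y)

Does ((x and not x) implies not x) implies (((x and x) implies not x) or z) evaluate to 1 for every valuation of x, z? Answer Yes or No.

Counterexample: take x = 2/3, z = 0.
not x = not 2/3 = 1/3
x and not x = 2/3 and 1/3 = 1/3
not x = not 2/3 = 1/3
(x and not x) implies not x = 1/3 implies 1/3 = 1
x and x = 2/3 and 2/3 = 2/3
not x = not 2/3 = 1/3
(x and x) implies not x = 2/3 implies 1/3 = 2/3
((x and x) implies not x) or z = 2/3 or 0 = 2/3
((x and not x) implies not x) implies (((x and x) implies not x) or z) = 1 implies 2/3 = 2/3
This gives 2/3 ≠ 1.

No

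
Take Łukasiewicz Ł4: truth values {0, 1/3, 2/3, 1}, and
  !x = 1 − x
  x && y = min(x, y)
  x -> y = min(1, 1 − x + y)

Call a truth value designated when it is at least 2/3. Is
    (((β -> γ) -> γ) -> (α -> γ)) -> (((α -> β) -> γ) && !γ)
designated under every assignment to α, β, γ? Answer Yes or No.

No

Counterexample: take α = 0, β = 0, γ = 0.
β -> γ = 0 -> 0 = 1
(β -> γ) -> γ = 1 -> 0 = 0
α -> γ = 0 -> 0 = 1
((β -> γ) -> γ) -> (α -> γ) = 0 -> 1 = 1
α -> β = 0 -> 0 = 1
(α -> β) -> γ = 1 -> 0 = 0
!γ = !0 = 1
((α -> β) -> γ) && !γ = 0 && 1 = 0
(((β -> γ) -> γ) -> (α -> γ)) -> (((α -> β) -> γ) && !γ) = 1 -> 0 = 0
This gives 0, which is below 2/3.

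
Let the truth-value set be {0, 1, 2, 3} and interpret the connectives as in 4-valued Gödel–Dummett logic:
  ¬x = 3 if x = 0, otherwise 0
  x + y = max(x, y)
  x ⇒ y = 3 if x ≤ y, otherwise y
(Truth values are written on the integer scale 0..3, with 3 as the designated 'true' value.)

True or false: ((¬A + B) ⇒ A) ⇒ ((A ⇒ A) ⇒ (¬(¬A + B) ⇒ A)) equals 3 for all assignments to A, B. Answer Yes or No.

No

Counterexample: take A = 1, B = 0.
¬A = ¬1 = 0
¬A + B = 0 + 0 = 0
(¬A + B) ⇒ A = 0 ⇒ 1 = 3
A ⇒ A = 1 ⇒ 1 = 3
¬A = ¬1 = 0
¬A + B = 0 + 0 = 0
¬(¬A + B) = ¬0 = 3
¬(¬A + B) ⇒ A = 3 ⇒ 1 = 1
(A ⇒ A) ⇒ (¬(¬A + B) ⇒ A) = 3 ⇒ 1 = 1
((¬A + B) ⇒ A) ⇒ ((A ⇒ A) ⇒ (¬(¬A + B) ⇒ A)) = 3 ⇒ 1 = 1
This gives 1 ≠ 3.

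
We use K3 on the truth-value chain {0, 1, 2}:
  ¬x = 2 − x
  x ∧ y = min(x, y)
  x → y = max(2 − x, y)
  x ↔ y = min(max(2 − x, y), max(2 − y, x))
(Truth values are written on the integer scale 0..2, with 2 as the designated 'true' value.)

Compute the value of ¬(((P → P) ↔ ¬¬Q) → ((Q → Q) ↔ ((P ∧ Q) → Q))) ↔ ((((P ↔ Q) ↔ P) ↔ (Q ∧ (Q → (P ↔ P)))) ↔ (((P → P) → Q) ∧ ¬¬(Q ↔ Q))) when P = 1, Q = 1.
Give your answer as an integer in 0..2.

1

P → P = 1 → 1 = 1
¬Q = ¬1 = 1
¬¬Q = ¬1 = 1
(P → P) ↔ ¬¬Q = 1 ↔ 1 = 1
Q → Q = 1 → 1 = 1
P ∧ Q = 1 ∧ 1 = 1
(P ∧ Q) → Q = 1 → 1 = 1
(Q → Q) ↔ ((P ∧ Q) → Q) = 1 ↔ 1 = 1
((P → P) ↔ ¬¬Q) → ((Q → Q) ↔ ((P ∧ Q) → Q)) = 1 → 1 = 1
¬(((P → P) ↔ ¬¬Q) → ((Q → Q) ↔ ((P ∧ Q) → Q))) = ¬1 = 1
P ↔ Q = 1 ↔ 1 = 1
(P ↔ Q) ↔ P = 1 ↔ 1 = 1
P ↔ P = 1 ↔ 1 = 1
Q → (P ↔ P) = 1 → 1 = 1
Q ∧ (Q → (P ↔ P)) = 1 ∧ 1 = 1
((P ↔ Q) ↔ P) ↔ (Q ∧ (Q → (P ↔ P))) = 1 ↔ 1 = 1
P → P = 1 → 1 = 1
(P → P) → Q = 1 → 1 = 1
Q ↔ Q = 1 ↔ 1 = 1
¬(Q ↔ Q) = ¬1 = 1
¬¬(Q ↔ Q) = ¬1 = 1
((P → P) → Q) ∧ ¬¬(Q ↔ Q) = 1 ∧ 1 = 1
(((P ↔ Q) ↔ P) ↔ (Q ∧ (Q → (P ↔ P)))) ↔ (((P → P) → Q) ∧ ¬¬(Q ↔ Q)) = 1 ↔ 1 = 1
¬(((P → P) ↔ ¬¬Q) → ((Q → Q) ↔ ((P ∧ Q) → Q))) ↔ ((((P ↔ Q) ↔ P) ↔ (Q ∧ (Q → (P ↔ P)))) ↔ (((P → P) → Q) ∧ ¬¬(Q ↔ Q))) = 1 ↔ 1 = 1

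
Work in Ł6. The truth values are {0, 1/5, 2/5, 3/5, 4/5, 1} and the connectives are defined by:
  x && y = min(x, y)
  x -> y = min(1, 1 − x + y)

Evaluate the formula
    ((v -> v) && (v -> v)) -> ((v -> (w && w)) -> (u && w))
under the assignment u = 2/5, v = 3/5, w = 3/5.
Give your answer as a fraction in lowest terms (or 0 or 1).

v -> v = 3/5 -> 3/5 = 1
v -> v = 3/5 -> 3/5 = 1
(v -> v) && (v -> v) = 1 && 1 = 1
w && w = 3/5 && 3/5 = 3/5
v -> (w && w) = 3/5 -> 3/5 = 1
u && w = 2/5 && 3/5 = 2/5
(v -> (w && w)) -> (u && w) = 1 -> 2/5 = 2/5
((v -> v) && (v -> v)) -> ((v -> (w && w)) -> (u && w)) = 1 -> 2/5 = 2/5

2/5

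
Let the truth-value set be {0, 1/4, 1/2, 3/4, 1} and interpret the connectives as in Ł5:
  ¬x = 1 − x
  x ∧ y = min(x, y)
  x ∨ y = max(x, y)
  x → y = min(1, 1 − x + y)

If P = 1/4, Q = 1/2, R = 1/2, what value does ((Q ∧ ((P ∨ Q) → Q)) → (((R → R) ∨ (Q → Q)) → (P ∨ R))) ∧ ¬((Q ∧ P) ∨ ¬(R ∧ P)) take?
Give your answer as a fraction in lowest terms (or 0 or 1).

1/4

P ∨ Q = 1/4 ∨ 1/2 = 1/2
(P ∨ Q) → Q = 1/2 → 1/2 = 1
Q ∧ ((P ∨ Q) → Q) = 1/2 ∧ 1 = 1/2
R → R = 1/2 → 1/2 = 1
Q → Q = 1/2 → 1/2 = 1
(R → R) ∨ (Q → Q) = 1 ∨ 1 = 1
P ∨ R = 1/4 ∨ 1/2 = 1/2
((R → R) ∨ (Q → Q)) → (P ∨ R) = 1 → 1/2 = 1/2
(Q ∧ ((P ∨ Q) → Q)) → (((R → R) ∨ (Q → Q)) → (P ∨ R)) = 1/2 → 1/2 = 1
Q ∧ P = 1/2 ∧ 1/4 = 1/4
R ∧ P = 1/2 ∧ 1/4 = 1/4
¬(R ∧ P) = ¬1/4 = 3/4
(Q ∧ P) ∨ ¬(R ∧ P) = 1/4 ∨ 3/4 = 3/4
¬((Q ∧ P) ∨ ¬(R ∧ P)) = ¬3/4 = 1/4
((Q ∧ ((P ∨ Q) → Q)) → (((R → R) ∨ (Q → Q)) → (P ∨ R))) ∧ ¬((Q ∧ P) ∨ ¬(R ∧ P)) = 1 ∧ 1/4 = 1/4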